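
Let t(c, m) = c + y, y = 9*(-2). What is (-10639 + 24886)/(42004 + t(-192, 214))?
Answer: 14247/41794 ≈ 0.34089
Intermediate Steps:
y = -18
t(c, m) = -18 + c (t(c, m) = c - 18 = -18 + c)
(-10639 + 24886)/(42004 + t(-192, 214)) = (-10639 + 24886)/(42004 + (-18 - 192)) = 14247/(42004 - 210) = 14247/41794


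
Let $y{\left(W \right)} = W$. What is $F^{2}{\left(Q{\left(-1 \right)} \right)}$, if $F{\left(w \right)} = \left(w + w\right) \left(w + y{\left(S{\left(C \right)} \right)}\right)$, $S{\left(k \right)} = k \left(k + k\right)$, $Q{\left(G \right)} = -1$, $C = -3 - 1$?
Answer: $3844$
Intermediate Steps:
$C = -4$ ($C = -3 - 1 = -4$)
$S{\left(k \right)} = 2 k^{2}$ ($S{\left(k \right)} = k 2 k = 2 k^{2}$)
$F{\left(w \right)} = 2 w \left(32 + w\right)$ ($F{\left(w \right)} = \left(w + w\right) \left(w + 2 \left(-4\right)^{2}\right) = 2 w \left(w + 2 \cdot 16\right) = 2 w \left(w + 32\right) = 2 w \left(32 + w\right)$)
$F^{2}{\left(Q{\left(-1 \right)} \right)} = \left(2 \left(-1\right) \left(32 - 1\right)\right)^{2} = \left(2 \left(-1\right) 31\right)^{2} = \left(-62\right)^{2} = 3844$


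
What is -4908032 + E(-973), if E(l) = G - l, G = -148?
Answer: -4907207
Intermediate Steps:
E(l) = -148 - l
-4908032 + E(-973) = -4908032 + (-148 - 1*(-973)) = -4908032 + (-148 + 973) = -4908032 + 825 = -4907207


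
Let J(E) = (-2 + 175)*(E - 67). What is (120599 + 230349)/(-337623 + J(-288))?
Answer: -175474/199519 ≈ -0.87949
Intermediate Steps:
J(E) = -11591 + 173*E (J(E) = 173*(-67 + E) = -11591 + 173*E)
(120599 + 230349)/(-337623 + J(-288)) = (120599 + 230349)/(-337623 + (-11591 + 173*(-288))) = 350948/(-337623 + (-11591 - 49824)) = 350948/(-337623 - 61415) = 350948/(-399038) = 350948*(-1/399038) = -175474/199519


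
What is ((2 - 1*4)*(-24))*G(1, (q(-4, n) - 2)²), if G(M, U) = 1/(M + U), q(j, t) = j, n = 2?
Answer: 48/37 ≈ 1.2973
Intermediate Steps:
((2 - 1*4)*(-24))*G(1, (q(-4, n) - 2)²) = ((2 - 1*4)*(-24))/(1 + (-4 - 2)²) = ((2 - 4)*(-24))/(1 + (-6)²) = (-2*(-24))/(1 + 36) = 48/37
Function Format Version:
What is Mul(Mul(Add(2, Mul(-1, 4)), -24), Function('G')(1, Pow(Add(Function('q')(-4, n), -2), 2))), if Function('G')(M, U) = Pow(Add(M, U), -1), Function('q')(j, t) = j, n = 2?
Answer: Rational(48, 37) ≈ 1.2973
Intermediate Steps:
Mul(Mul(Add(2, Mul(-1, 4)), -24), Function('G')(1, Pow(Add(Function('q')(-4, n), -2), 2))) = Mul(Mul(Add(2, Mul(-1, 4)), -24), Pow(Add(1, Pow(Add(-4, -2), 2)), -1)) = Mul(Mul(Add(2, -4), -24), Pow(Add(1, Pow(-6, 2)), -1)) = Mul(Mul(-2, -24), Pow(Add(1, 36), -1)) = Mul(48, Pow(37, -1)) = Mul(48, Rational(1, 37)) = Rational(48, 37)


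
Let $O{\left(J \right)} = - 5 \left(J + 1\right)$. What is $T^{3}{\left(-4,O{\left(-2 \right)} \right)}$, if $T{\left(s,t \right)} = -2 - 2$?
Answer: $-64$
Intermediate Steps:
$O{\left(J \right)} = -5 - 5 J$ ($O{\left(J \right)} = - 5 \left(1 + J\right) = -5 - 5 J$)
$T{\left(s,t \right)} = -4$ ($T{\left(s,t \right)} = -2 - 2 = -4$)
$T^{3}{\left(-4,O{\left(-2 \right)} \right)} = \left(-4\right)^{3} = -64$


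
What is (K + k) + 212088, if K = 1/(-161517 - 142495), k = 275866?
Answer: 148343871447/304012 ≈ 4.8795e+5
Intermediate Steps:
K = -1/304012 (K = 1/(-304012) = -1/304012 ≈ -3.2893e-6)
(K + k) + 212088 = (-1/304012 + 275866) + 212088 = 83866574391/304012 + 212088 = 148343871447/304012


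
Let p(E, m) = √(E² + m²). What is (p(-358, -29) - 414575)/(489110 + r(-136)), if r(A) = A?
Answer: -414575/488974 + √129005/488974 ≈ -0.84711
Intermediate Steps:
(p(-358, -29) - 414575)/(489110 + r(-136)) = (√((-358)² + (-29)²) - 414575)/(489110 - 136) = (√(128164 + 841) - 414575)/488974 = (√129005 - 414575)*(1/488974) = (-414575 + √129005)*(1/488974) = -414575/488974 + √129005/488974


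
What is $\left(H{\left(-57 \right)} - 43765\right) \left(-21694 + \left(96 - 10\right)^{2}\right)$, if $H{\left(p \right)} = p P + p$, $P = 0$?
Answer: $626566956$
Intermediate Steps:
$H{\left(p \right)} = p$ ($H{\left(p \right)} = p 0 + p = 0 + p = p$)
$\left(H{\left(-57 \right)} - 43765\right) \left(-21694 + \left(96 - 10\right)^{2}\right) = \left(-57 - 43765\right) \left(-21694 + \left(96 - 10\right)^{2}\right) = - 43822 \left(-21694 + 86^{2}\right) = - 43822 \left(-21694 + 7396\right) = \left(-43822\right) \left(-14298\right) = 626566956$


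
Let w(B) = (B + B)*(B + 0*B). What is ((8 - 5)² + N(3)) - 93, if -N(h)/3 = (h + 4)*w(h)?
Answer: -462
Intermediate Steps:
w(B) = 2*B² (w(B) = (2*B)*(B + 0) = (2*B)*B = 2*B²)
N(h) = -6*h²*(4 + h) (N(h) = -3*(h + 4)*2*h² = -3*(4 + h)*2*h² = -6*h²*(4 + h))
((8 - 5)² + N(3)) - 93 = ((8 - 5)² + 6*3²*(-4 - 1*3)) - 93 = (3² + 6*9*(-4 - 3)) - 93 = (9 + 6*9*(-7)) - 93 = (9 - 378) - 93 = -369 - 93 = -462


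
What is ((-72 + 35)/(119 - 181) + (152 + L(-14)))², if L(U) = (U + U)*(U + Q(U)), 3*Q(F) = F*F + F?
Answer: 46077627649/34596 ≈ 1.3319e+6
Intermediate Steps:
Q(F) = F/3 + F²/3 (Q(F) = (F*F + F)/3 = (F² + F)/3 = (F + F²)/3 = F/3 + F²/3)
L(U) = 2*U*(U + U*(1 + U)/3) (L(U) = (U + U)*(U + U*(1 + U)/3) = (2*U)*(U + U*(1 + U)/3) = 2*U*(U + U*(1 + U)/3))
((-72 + 35)/(119 - 181) + (152 + L(-14)))² = ((-72 + 35)/(119 - 181) + (152 + (⅔)*(-14)²*(4 - 14)))² = (-37/(-62) + (152 + (⅔)*196*(-10)))² = (-37*(-1/62) + (152 - 3920/3))² = (37/62 - 3464/3)² = (-214657/186)² = 46077627649/34596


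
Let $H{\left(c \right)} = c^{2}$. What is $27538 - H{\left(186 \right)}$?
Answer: $-7058$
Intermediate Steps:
$27538 - H{\left(186 \right)} = 27538 - 186^{2} = 27538 - 34596 = -7058$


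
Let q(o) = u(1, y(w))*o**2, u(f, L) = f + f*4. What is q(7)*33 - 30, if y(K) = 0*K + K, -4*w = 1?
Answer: 8055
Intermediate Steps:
w = -1/4 (w = -1/4*1 = -1/4 ≈ -0.25000)
y(K) = K (y(K) = 0 + K = K)
u(f, L) = 5*f (u(f, L) = f + 4*f = 5*f)
q(o) = 5*o**2 (q(o) = (5*1)*o**2 = 5*o**2)
q(7)*33 - 30 = (5*7**2)*33 - 30 = (5*49)*33 - 30 = 245*33 - 30 = 8085 - 30 = 8055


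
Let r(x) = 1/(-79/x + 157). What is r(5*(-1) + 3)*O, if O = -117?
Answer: -78/131 ≈ -0.59542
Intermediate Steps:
r(x) = 1/(157 - 79/x)
r(5*(-1) + 3)*O = ((5*(-1) + 3)/(-79 + 157*(5*(-1) + 3)))*(-117) = ((-5 + 3)/(-79 + 157*(-5 + 3)))*(-117) = -2/(-79 + 157*(-2))*(-117) = -2/(-79 - 314)*(-117) = -2/(-393)*(-117) = -2*(-1/393)*(-117) = (2/393)*(-117) = -78/131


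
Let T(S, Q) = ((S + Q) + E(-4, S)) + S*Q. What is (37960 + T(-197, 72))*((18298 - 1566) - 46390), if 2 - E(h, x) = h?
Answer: -701619306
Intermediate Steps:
E(h, x) = 2 - h
T(S, Q) = 6 + Q + S + Q*S (T(S, Q) = ((S + Q) + (2 - 1*(-4))) + S*Q = ((Q + S) + (2 + 4)) + Q*S = ((Q + S) + 6) + Q*S = (6 + Q + S) + Q*S = 6 + Q + S + Q*S)
(37960 + T(-197, 72))*((18298 - 1566) - 46390) = (37960 + (6 + 72 - 197 + 72*(-197)))*((18298 - 1566) - 46390) = (37960 + (6 + 72 - 197 - 14184))*(16732 - 46390) = (37960 - 14303)*(-29658) = 23657*(-29658) = -701619306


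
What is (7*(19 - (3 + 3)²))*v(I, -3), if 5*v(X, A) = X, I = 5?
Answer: -119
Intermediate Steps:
v(X, A) = X/5
(7*(19 - (3 + 3)²))*v(I, -3) = (7*(19 - (3 + 3)²))*((⅕)*5) = (7*(19 - 1*6²))*1 = (7*(19 - 1*36))*1 = (7*(19 - 36))*1 = (7*(-17))*1 = -119*1 = -119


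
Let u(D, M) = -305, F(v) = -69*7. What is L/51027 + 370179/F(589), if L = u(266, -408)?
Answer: -6296423716/8215347 ≈ -766.42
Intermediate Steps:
F(v) = -483
L = -305
L/51027 + 370179/F(589) = -305/51027 + 370179/(-483) = -305*1/51027 + 370179*(-1/483) = -305/51027 - 123393/161 = -6296423716/8215347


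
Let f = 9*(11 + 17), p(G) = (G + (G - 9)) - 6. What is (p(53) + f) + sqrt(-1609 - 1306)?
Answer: 343 + I*sqrt(2915) ≈ 343.0 + 53.991*I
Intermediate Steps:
p(G) = -15 + 2*G (p(G) = (G + (-9 + G)) - 6 = (-9 + 2*G) - 6 = -15 + 2*G)
f = 252 (f = 9*28 = 252)
(p(53) + f) + sqrt(-1609 - 1306) = ((-15 + 2*53) + 252) + sqrt(-1609 - 1306) = ((-15 + 106) + 252) + sqrt(-2915) = (91 + 252) + I*sqrt(2915) = 343 + I*sqrt(2915)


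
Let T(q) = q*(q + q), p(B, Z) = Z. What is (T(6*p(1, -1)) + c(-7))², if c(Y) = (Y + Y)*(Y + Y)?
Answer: 71824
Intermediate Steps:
c(Y) = 4*Y² (c(Y) = (2*Y)*(2*Y) = 4*Y²)
T(q) = 2*q² (T(q) = q*(2*q) = 2*q²)
(T(6*p(1, -1)) + c(-7))² = (2*(6*(-1))² + 4*(-7)²)² = (2*(-6)² + 4*49)² = (2*36 + 196)² = (72 + 196)² = 268² = 71824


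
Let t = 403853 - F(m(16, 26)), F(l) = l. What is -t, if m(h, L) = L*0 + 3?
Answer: -403850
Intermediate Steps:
m(h, L) = 3 (m(h, L) = 0 + 3 = 3)
t = 403850 (t = 403853 - 1*3 = 403853 - 3 = 403850)
-t = -1*403850 = -403850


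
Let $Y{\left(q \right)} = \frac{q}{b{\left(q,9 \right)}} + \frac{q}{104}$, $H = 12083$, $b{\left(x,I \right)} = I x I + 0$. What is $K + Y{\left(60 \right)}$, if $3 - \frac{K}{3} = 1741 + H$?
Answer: $- \frac{87319837}{2106} \approx -41462.0$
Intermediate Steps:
$b{\left(x,I \right)} = x I^{2}$ ($b{\left(x,I \right)} = x I^{2} + 0 = x I^{2}$)
$Y{\left(q \right)} = \frac{1}{81} + \frac{q}{104}$ ($Y{\left(q \right)} = \frac{q}{q 9^{2}} + \frac{q}{104} = \frac{q}{q 81} + q \frac{1}{104} = \frac{q}{81 q} + \frac{q}{104} = q \frac{1}{81 q} + \frac{q}{104} = \frac{1}{81} + \frac{q}{104}$)
$K = -41463$ ($K = 9 - 3 \left(1741 + 12083\right) = 9 - 41472 = -41463$)
$K + Y{\left(60 \right)} = -41463 + \left(\frac{1}{81} + \frac{1}{104} \cdot 60\right) = -41463 + \left(\frac{1}{81} + \frac{15}{26}\right) = -41463 + \frac{1241}{2106} = - \frac{87319837}{2106}$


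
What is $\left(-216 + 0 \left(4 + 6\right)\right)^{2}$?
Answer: $46656$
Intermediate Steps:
$\left(-216 + 0 \left(4 + 6\right)\right)^{2} = \left(-216 + 0 \cdot 10\right)^{2} = \left(-216 + 0\right)^{2} = \left(-216\right)^{2} = 46656$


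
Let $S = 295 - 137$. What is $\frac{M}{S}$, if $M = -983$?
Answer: $- \frac{983}{158} \approx -6.2215$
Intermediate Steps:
$S = 158$
$\frac{M}{S} = - \frac{983}{158}$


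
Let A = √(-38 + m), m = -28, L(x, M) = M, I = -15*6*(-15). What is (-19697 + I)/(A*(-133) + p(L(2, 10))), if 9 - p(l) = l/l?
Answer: -73388/583769 - 2440151*I*√66/1167538 ≈ -0.12571 - 16.979*I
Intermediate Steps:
I = 1350 (I = -90*(-15) = 1350)
p(l) = 8 (p(l) = 9 - l/l = 9 - 1*1 = 9 - 1 = 8)
A = I*√66 (A = √(-38 - 28) = √(-66) = I*√66 ≈ 8.124*I)
(-19697 + I)/(A*(-133) + p(L(2, 10))) = (-19697 + 1350)/((I*√66)*(-133) + 8) = -18347/(-133*I*√66 + 8) = -18347/(8 - 133*I*√66)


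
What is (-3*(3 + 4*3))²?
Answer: 2025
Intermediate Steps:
(-3*(3 + 4*3))² = (-3*(3 + 12))² = (-3*15)² = (-45)² = 2025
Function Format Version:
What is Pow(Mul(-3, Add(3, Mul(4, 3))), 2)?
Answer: 2025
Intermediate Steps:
Pow(Mul(-3, Add(3, Mul(4, 3))), 2) = Pow(Mul(-3, Add(3, 12)), 2) = Pow(Mul(-3, 15), 2) = Pow(-45, 2) = 2025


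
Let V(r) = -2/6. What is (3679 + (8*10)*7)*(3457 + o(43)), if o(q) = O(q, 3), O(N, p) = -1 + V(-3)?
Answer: 14648571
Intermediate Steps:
V(r) = -1/3 (V(r) = -2*1/6 = -1/3)
O(N, p) = -4/3 (O(N, p) = -1 - 1/3 = -4/3)
o(q) = -4/3
(3679 + (8*10)*7)*(3457 + o(43)) = (3679 + (8*10)*7)*(3457 - 4/3) = (3679 + 80*7)*(10367/3) = (3679 + 560)*(10367/3) = 4239*(10367/3) = 14648571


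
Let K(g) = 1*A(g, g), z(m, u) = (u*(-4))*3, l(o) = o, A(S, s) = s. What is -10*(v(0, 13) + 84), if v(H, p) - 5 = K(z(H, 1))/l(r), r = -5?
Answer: -914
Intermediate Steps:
z(m, u) = -12*u (z(m, u) = -4*u*3 = -12*u)
K(g) = g (K(g) = 1*g = g)
v(H, p) = 37/5 (v(H, p) = 5 - 12*1/(-5) = 5 - 12*(-⅕) = 5 + 12/5 = 37/5)
-10*(v(0, 13) + 84) = -10*(37/5 + 84) = -10*457/5 = -914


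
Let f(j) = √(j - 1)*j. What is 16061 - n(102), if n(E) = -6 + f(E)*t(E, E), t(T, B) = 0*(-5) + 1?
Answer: 16067 - 102*√101 ≈ 15042.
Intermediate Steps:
t(T, B) = 1 (t(T, B) = 0 + 1 = 1)
f(j) = j*√(-1 + j) (f(j) = √(-1 + j)*j = j*√(-1 + j))
n(E) = -6 + E*√(-1 + E) (n(E) = -6 + (E*√(-1 + E))*1 = -6 + E*√(-1 + E))
16061 - n(102) = 16061 - (-6 + 102*√(-1 + 102)) = 16061 - (-6 + 102*√101) = 16061 + (6 - 102*√101) = 16067 - 102*√101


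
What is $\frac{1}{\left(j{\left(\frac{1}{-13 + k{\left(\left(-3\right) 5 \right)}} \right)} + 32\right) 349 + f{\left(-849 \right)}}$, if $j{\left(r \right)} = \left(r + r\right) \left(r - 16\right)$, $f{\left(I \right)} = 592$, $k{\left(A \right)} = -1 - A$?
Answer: $\frac{1}{1290} \approx 0.00077519$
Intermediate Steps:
$j{\left(r \right)} = 2 r \left(-16 + r\right)$
$\frac{1}{\left(j{\left(\frac{1}{-13 + k{\left(\left(-3\right) 5 \right)}} \right)} + 32\right) 349 + f{\left(-849 \right)}} = \frac{1}{\left(\frac{2 \left(-16 + \frac{1}{-13 - \left(1 - 15\right)}\right)}{-13 - \left(1 - 15\right)} + 32\right) 349 + 592} = \frac{1}{\left(\frac{2 \left(-16 + \frac{1}{-13 - -14}\right)}{-13 - -14} + 32\right) 349 + 592} = \frac{1}{\left(\frac{2 \left(-16 + \frac{1}{-13 + \left(-1 + 15\right)}\right)}{-13 + \left(-1 + 15\right)} + 32\right) 349 + 592} = \frac{1}{\left(\frac{2 \left(-16 + \frac{1}{-13 + 14}\right)}{-13 + 14} + 32\right) 349 + 592} = \frac{1}{\left(\frac{2 \left(-16 + 1^{-1}\right)}{1} + 32\right) 349 + 592} = \frac{1}{\left(2 \cdot 1 \left(-16 + 1\right) + 32\right) 349 + 592} = \frac{1}{\left(2 \cdot 1 \left(-15\right) + 32\right) 349 + 592} = \frac{1}{\left(-30 + 32\right) 349 + 592} = \frac{1}{2 \cdot 349 + 592} = \frac{1}{698 + 592} = \frac{1}{1290}$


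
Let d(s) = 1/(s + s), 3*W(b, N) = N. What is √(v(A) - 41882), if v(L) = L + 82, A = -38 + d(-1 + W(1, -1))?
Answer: I*√669414/4 ≈ 204.54*I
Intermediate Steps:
W(b, N) = N/3
d(s) = 1/(2*s)
A = -307/8 (A = -38 + 1/(2*(-1 + (⅓)*(-1))) = -38 + 1/(2*(-1 - ⅓)) = -38 + 1/(2*(-4/3)) = -38 + (½)*(-¾) = -38 - 3/8 = -307/8 ≈ -38.375)
v(L) = 82 + L
√(v(A) - 41882) = √((82 - 307/8) - 41882) = √(349/8 - 41882) = √(-334707/8) = I*√669414/4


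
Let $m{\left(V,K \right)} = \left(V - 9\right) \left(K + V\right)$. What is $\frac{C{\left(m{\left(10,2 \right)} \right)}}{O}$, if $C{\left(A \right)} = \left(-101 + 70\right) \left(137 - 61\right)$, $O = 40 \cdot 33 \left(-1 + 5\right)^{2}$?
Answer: $- \frac{589}{5280} \approx -0.11155$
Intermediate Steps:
$m{\left(V,K \right)} = \left(-9 + V\right) \left(K + V\right)$
$O = 21120$ ($O = 1320 \cdot 4^{2} = 1320 \cdot 16 = 21120$)
$C{\left(A \right)} = -2356$ ($C{\left(A \right)} = \left(-31\right) 76 = -2356$)
$\frac{C{\left(m{\left(10,2 \right)} \right)}}{O} = - \frac{2356}{21120} = \left(-2356\right) \frac{1}{21120} = - \frac{589}{5280}$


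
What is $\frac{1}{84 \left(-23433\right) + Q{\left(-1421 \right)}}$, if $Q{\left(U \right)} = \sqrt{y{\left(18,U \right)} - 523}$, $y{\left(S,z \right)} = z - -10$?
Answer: $- \frac{984186}{1937244166159} - \frac{i \sqrt{1934}}{3874488332318} \approx -5.0803 \cdot 10^{-7} - 1.135 \cdot 10^{-11} i$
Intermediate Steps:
$y{\left(S,z \right)} = 10 + z$ ($y{\left(S,z \right)} = z + 10 = 10 + z$)
$Q{\left(U \right)} = \sqrt{-513 + U}$ ($Q{\left(U \right)} = \sqrt{\left(10 + U\right) - 523} = \sqrt{-513 + U}$)
$\frac{1}{84 \left(-23433\right) + Q{\left(-1421 \right)}} = \frac{1}{84 \left(-23433\right) + \sqrt{-513 - 1421}} = \frac{1}{-1968372 + \sqrt{-1934}} = \frac{1}{-1968372 + i \sqrt{1934}}$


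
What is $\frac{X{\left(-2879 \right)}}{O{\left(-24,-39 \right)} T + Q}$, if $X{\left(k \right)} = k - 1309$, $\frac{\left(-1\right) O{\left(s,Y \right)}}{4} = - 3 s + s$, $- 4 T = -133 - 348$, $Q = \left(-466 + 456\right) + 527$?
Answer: $\frac{4188}{22571} \approx 0.18555$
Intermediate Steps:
$Q = 517$ ($Q = -10 + 527 = 517$)
$T = \frac{481}{4}$ ($T = - \frac{-133 - 348}{4} = \left(- \frac{1}{4}\right) \left(-481\right) = \frac{481}{4} \approx 120.25$)
$O{\left(s,Y \right)} = 8 s$ ($O{\left(s,Y \right)} = - 4 \left(- 3 s + s\right) = - 4 \left(- 2 s\right) = 8 s$)
$X{\left(k \right)} = -1309 + k$
$\frac{X{\left(-2879 \right)}}{O{\left(-24,-39 \right)} T + Q} = \frac{-1309 - 2879}{8 \left(-24\right) \frac{481}{4} + 517} = - \frac{4188}{\left(-192\right) \frac{481}{4} + 517} = - \frac{4188}{-23088 + 517} = - \frac{4188}{-22571} = \left(-4188\right) \left(- \frac{1}{22571}\right) = \frac{4188}{22571}$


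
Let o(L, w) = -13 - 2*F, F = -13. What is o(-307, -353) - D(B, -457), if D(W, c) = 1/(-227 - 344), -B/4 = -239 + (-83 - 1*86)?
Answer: 7424/571 ≈ 13.002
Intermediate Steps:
B = 1632 (B = -4*(-239 + (-83 - 1*86)) = -4*(-239 + (-83 - 86)) = -4*(-239 - 169) = -4*(-408) = 1632)
D(W, c) = -1/571 (D(W, c) = 1/(-571) = -1/571)
o(L, w) = 13 (o(L, w) = -13 - 2*(-13) = -13 + 26 = 13)
o(-307, -353) - D(B, -457) = 13 - 1*(-1/571) = 13 + 1/571 = 7424/571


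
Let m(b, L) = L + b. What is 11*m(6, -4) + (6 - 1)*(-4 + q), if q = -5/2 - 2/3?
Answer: -83/6 ≈ -13.833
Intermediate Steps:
q = -19/6 (q = -5*½ - 2*⅓ = -5/2 - ⅔ = -19/6 ≈ -3.1667)
11*m(6, -4) + (6 - 1)*(-4 + q) = 11*(-4 + 6) + (6 - 1)*(-4 - 19/6) = 11*2 + 5*(-43/6) = 22 - 215/6 = -83/6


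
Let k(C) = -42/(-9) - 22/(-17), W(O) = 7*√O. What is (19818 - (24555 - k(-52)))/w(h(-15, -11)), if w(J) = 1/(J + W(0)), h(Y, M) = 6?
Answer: -482566/17 ≈ -28386.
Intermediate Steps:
k(C) = 304/51 (k(C) = -42*(-⅑) - 22*(-1/17) = 14/3 + 22/17 = 304/51)
w(J) = 1/J (w(J) = 1/(J + 7*√0) = 1/(J + 7*0) = 1/(J + 0) = 1/J)
(19818 - (24555 - k(-52)))/w(h(-15, -11)) = (19818 - (24555 - 1*304/51))/(1/6) = (19818 - (24555 - 304/51))/(⅙) = (19818 - 1*1252001/51)*6 = (19818 - 1252001/51)*6 = -241283/51*6 = -482566/17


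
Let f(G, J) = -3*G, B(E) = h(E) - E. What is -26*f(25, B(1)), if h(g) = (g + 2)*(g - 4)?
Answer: 1950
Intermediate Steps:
h(g) = (-4 + g)*(2 + g) (h(g) = (2 + g)*(-4 + g) = (-4 + g)*(2 + g))
B(E) = -8 + E² - 3*E (B(E) = (-8 + E² - 2*E) - E = -8 + E² - 3*E)
-26*f(25, B(1)) = -(-78)*25 = -26*(-75) = 1950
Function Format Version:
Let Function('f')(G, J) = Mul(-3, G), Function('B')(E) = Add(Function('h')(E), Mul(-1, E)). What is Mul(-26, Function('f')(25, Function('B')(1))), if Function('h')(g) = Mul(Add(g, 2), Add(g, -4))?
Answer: 1950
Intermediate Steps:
Function('h')(g) = Mul(Add(-4, g), Add(2, g)) (Function('h')(g) = Mul(Add(2, g), Add(-4, g)) = Mul(Add(-4, g), Add(2, g)))
Function('B')(E) = Add(-8, Pow(E, 2), Mul(-3, E)) (Function('B')(E) = Add(Add(-8, Pow(E, 2), Mul(-2, E)), Mul(-1, E)) = Add(-8, Pow(E, 2), Mul(-3, E)))
Mul(-26, Function('f')(25, Function('B')(1))) = Mul(-26, Mul(-3, 25)) = Mul(-26, -75) = 1950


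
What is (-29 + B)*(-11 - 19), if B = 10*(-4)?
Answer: 2070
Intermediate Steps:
B = -40
(-29 + B)*(-11 - 19) = (-29 - 40)*(-11 - 19) = -69*(-30) = 2070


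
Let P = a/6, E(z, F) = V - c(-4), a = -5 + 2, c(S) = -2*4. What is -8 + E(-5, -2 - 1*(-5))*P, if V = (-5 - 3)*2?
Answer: -4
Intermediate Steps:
c(S) = -8
a = -3
V = -16 (V = -8*2 = -16)
E(z, F) = -8 (E(z, F) = -16 - 1*(-8) = -16 + 8 = -8)
P = -½ (P = -3/6 = -3*⅙ = -½ ≈ -0.50000)
-8 + E(-5, -2 - 1*(-5))*P = -8 - 8*(-½) = -8 + 4 = -4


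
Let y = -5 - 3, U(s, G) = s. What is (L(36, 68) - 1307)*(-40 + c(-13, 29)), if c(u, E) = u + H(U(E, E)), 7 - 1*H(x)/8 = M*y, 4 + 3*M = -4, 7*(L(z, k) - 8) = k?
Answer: 4539575/21 ≈ 2.1617e+5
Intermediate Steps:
L(z, k) = 8 + k/7
M = -8/3 (M = -4/3 + (⅓)*(-4) = -4/3 - 4/3 = -8/3 ≈ -2.6667)
y = -8
H(x) = -344/3 (H(x) = 56 - (-64)*(-8)/3 = 56 - 8*64/3 = 56 - 512/3 = -344/3)
c(u, E) = -344/3 + u (c(u, E) = u - 344/3 = -344/3 + u)
(L(36, 68) - 1307)*(-40 + c(-13, 29)) = ((8 + (⅐)*68) - 1307)*(-40 + (-344/3 - 13)) = ((8 + 68/7) - 1307)*(-40 - 383/3) = (124/7 - 1307)*(-503/3) = -9025/7*(-503/3) = 4539575/21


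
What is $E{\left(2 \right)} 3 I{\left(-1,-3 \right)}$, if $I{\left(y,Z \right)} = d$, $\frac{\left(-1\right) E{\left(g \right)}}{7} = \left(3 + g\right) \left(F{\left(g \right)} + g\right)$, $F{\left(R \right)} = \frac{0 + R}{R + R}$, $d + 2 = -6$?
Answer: $2100$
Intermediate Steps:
$d = -8$ ($d = -2 - 6 = -8$)
$F{\left(R \right)} = \frac{1}{2}$ ($F{\left(R \right)} = \frac{R}{2 R} = R \frac{1}{2 R} = \frac{1}{2}$)
$E{\left(g \right)} = - 7 \left(\frac{1}{2} + g\right) \left(3 + g\right)$ ($E{\left(g \right)} = - 7 \left(3 + g\right) \left(\frac{1}{2} + g\right) = - 7 \left(\frac{1}{2} + g\right) \left(3 + g\right)$)
$I{\left(y,Z \right)} = -8$
$E{\left(2 \right)} 3 I{\left(-1,-3 \right)} = \left(- \frac{21}{2} - 7 \cdot 2^{2} - 49\right) 3 \left(-8\right) = \left(- \frac{21}{2} - 28 - 49\right) 3 \left(-8\right) = \left(- \frac{175}{2}\right) 3 \left(-8\right) = \left(- \frac{525}{2}\right) \left(-8\right) = 2100$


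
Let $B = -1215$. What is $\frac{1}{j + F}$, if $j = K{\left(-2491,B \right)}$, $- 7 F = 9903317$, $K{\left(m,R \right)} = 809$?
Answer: $- \frac{7}{9897654} \approx -7.0724 \cdot 10^{-7}$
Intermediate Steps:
$F = - \frac{9903317}{7}$ ($F = \left(- \frac{1}{7}\right) 9903317 = - \frac{9903317}{7} \approx -1.4148 \cdot 10^{6}$)
$j = 809$
$\frac{1}{j + F} = \frac{1}{809 - \frac{9903317}{7}} = \frac{1}{- \frac{9897654}{7}} = - \frac{7}{9897654}$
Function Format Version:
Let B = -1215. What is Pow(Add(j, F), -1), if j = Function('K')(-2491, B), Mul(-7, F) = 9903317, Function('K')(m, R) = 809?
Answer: Rational(-7, 9897654) ≈ -7.0724e-7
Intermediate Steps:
F = Rational(-9903317, 7) (F = Mul(Rational(-1, 7), 9903317) = Rational(-9903317, 7) ≈ -1.4148e+6)
j = 809
Pow(Add(j, F), -1) = Pow(Add(809, Rational(-9903317, 7)), -1) = Pow(Rational(-9897654, 7), -1) = Rational(-7, 9897654)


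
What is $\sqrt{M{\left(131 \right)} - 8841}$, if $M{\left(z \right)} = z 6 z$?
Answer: $5 \sqrt{3765} \approx 306.8$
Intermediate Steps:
$M{\left(z \right)} = 6 z^{2}$ ($M{\left(z \right)} = 6 z z = 6 z^{2}$)
$\sqrt{M{\left(131 \right)} - 8841} = \sqrt{6 \cdot 131^{2} - 8841} = \sqrt{6 \cdot 17161 - 8841} = \sqrt{102966 - 8841} = \sqrt{94125} = 5 \sqrt{3765}$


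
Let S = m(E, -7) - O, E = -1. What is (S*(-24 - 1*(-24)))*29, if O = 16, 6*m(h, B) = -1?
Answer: 0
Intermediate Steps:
m(h, B) = -⅙ (m(h, B) = (⅙)*(-1) = -⅙)
S = -97/6 (S = -⅙ - 1*16 = -⅙ - 16 = -97/6 ≈ -16.167)
(S*(-24 - 1*(-24)))*29 = -97*(-24 - 1*(-24))/6*29 = -97*(-24 + 24)/6*29 = -97/6*0*29 = 0*29 = 0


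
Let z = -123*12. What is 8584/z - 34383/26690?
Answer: -445631/62730 ≈ -7.1040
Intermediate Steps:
z = -1476
8584/z - 34383/26690 = 8584/(-1476) - 34383/26690 = 8584*(-1/1476) - 34383*1/26690 = -2146/369 - 219/170 = -445631/62730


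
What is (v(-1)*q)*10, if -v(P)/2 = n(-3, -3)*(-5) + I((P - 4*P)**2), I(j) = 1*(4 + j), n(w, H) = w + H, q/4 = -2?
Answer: 6880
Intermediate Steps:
q = -8 (q = 4*(-2) = -8)
n(w, H) = H + w
I(j) = 4 + j
v(P) = -68 - 18*P**2 (v(P) = -2*((-3 - 3)*(-5) + (4 + (P - 4*P)**2)) = -2*(-6*(-5) + (4 + (-3*P)**2)) = -2*(30 + (4 + 9*P**2)) = -2*(34 + 9*P**2) = -68 - 18*P**2)
(v(-1)*q)*10 = ((-68 - 18*(-1)**2)*(-8))*10 = ((-68 - 18*1)*(-8))*10 = ((-68 - 18)*(-8))*10 = -86*(-8)*10 = 688*10 = 6880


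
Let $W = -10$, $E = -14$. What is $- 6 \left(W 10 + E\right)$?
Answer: $684$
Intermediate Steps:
$- 6 \left(W 10 + E\right) = - 6 \left(\left(-10\right) 10 - 14\right) = - 6 \left(-100 - 14\right) = \left(-6\right) \left(-114\right) = 684$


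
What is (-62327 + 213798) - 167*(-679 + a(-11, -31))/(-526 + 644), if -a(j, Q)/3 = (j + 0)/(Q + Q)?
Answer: 1115197713/7316 ≈ 1.5243e+5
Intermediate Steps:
a(j, Q) = -3*j/(2*Q) (a(j, Q) = -3*(j + 0)/(Q + Q) = -3*j/(2*Q))
(-62327 + 213798) - 167*(-679 + a(-11, -31))/(-526 + 644) = (-62327 + 213798) - 167*(-679 - 3/2*(-11)/(-31))/(-526 + 644) = 151471 - 167*(-679 - 3/2*(-11)*(-1/31))/118 = 151471 - 167*(-679 - 33/62)/118 = 151471 - (-7035877)/(62*118) = 151471 - 167*(-42131/7316) = 151471 + 7035877/7316 = 1115197713/7316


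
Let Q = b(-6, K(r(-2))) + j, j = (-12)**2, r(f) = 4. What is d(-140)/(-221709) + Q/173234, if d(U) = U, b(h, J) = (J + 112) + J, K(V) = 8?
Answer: 42278804/19203768453 ≈ 0.0022016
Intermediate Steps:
j = 144
b(h, J) = 112 + 2*J (b(h, J) = (112 + J) + J = 112 + 2*J)
Q = 272 (Q = (112 + 2*8) + 144 = (112 + 16) + 144 = 128 + 144 = 272)
d(-140)/(-221709) + Q/173234 = -140/(-221709) + 272/173234 = -140*(-1/221709) + 272*(1/173234) = 140/221709 + 136/86617 = 42278804/19203768453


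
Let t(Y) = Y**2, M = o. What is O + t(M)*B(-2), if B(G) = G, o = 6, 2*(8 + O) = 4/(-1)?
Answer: -82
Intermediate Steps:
O = -10 (O = -8 + (4/(-1))/2 = -8 + (4*(-1))/2 = -8 + (1/2)*(-4) = -8 - 2 = -10)
M = 6
O + t(M)*B(-2) = -10 + 6**2*(-2) = -10 + 36*(-2) = -10 - 72 = -82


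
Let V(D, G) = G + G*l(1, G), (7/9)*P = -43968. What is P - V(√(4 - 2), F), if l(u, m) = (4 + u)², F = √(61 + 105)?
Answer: -395712/7 - 26*√166 ≈ -56865.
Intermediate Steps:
P = -395712/7 (P = (9/7)*(-43968) = -395712/7 ≈ -56530.)
F = √166 ≈ 12.884
V(D, G) = 26*G (V(D, G) = G + G*(4 + 1)² = G + G*5² = G + G*25 = G + 25*G = 26*G)
P - V(√(4 - 2), F) = -395712/7 - 26*√166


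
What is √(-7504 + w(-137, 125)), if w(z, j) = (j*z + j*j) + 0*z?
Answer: 2*I*√2251 ≈ 94.889*I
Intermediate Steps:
w(z, j) = j² + j*z (w(z, j) = (j*z + j²) + 0 = (j² + j*z) + 0 = j² + j*z)
√(-7504 + w(-137, 125)) = √(-7504 + 125*(125 - 137)) = √(-7504 + 125*(-12)) = √(-7504 - 1500) = √(-9004) = 2*I*√2251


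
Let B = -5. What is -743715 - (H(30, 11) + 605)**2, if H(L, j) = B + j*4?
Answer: -1158451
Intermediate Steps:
H(L, j) = -5 + 4*j (H(L, j) = -5 + j*4 = -5 + 4*j)
-743715 - (H(30, 11) + 605)**2 = -743715 - ((-5 + 4*11) + 605)**2 = -743715 - ((-5 + 44) + 605)**2 = -743715 - (39 + 605)**2 = -743715 - 1*644**2 = -743715 - 1*414736 = -743715 - 414736 = -1158451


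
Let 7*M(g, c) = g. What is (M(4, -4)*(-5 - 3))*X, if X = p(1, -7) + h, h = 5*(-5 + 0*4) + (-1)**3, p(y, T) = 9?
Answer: 544/7 ≈ 77.714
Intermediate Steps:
M(g, c) = g/7
h = -26 (h = 5*(-5 + 0) - 1 = 5*(-5) - 1 = -25 - 1 = -26)
X = -17 (X = 9 - 26 = -17)
(M(4, -4)*(-5 - 3))*X = (((1/7)*4)*(-5 - 3))*(-17) = ((4/7)*(-8))*(-17) = -32/7*(-17) = 544/7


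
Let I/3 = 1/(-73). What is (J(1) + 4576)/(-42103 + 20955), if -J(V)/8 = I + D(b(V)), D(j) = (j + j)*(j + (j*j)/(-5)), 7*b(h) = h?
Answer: -143223442/661905965 ≈ -0.21638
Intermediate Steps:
I = -3/73 (I = 3/(-73) = 3*(-1/73) = -3/73 ≈ -0.041096)
b(h) = h/7
D(j) = 2*j*(j - j²/5) (D(j) = (2*j)*(j + j²*(-⅕)) = (2*j)*(j - j²/5) = 2*j*(j - j²/5))
J(V) = 24/73 - 16*V²*(5 - V/7)/245 (J(V) = -8*(-3/73 + 2*(V/7)²*(5 - V/7)/5) = -8*(-3/73 + 2*(V²/49)*(5 - V/7)/5) = -8*(-3/73 + 2*V²*(5 - V/7)/245) = 24/73 - 16*V²*(5 - V/7)/245)
(J(1) + 4576)/(-42103 + 20955) = ((24/73 + (16/1715)*1²*(-35 + 1)) + 4576)/(-42103 + 20955) = ((24/73 + (16/1715)*1*(-34)) + 4576)/(-21148) = ((24/73 - 544/1715) + 4576)*(-1/21148) = (1448/125195 + 4576)*(-1/21148) = (572893768/125195)*(-1/21148) = -143223442/661905965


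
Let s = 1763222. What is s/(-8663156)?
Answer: -881611/4331578 ≈ -0.20353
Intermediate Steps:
s/(-8663156) = 1763222/(-8663156) = 1763222*(-1/8663156) = -881611/4331578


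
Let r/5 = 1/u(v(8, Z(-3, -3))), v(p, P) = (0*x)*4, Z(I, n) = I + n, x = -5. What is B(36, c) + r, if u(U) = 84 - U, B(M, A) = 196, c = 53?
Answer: 16469/84 ≈ 196.06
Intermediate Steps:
v(p, P) = 0 (v(p, P) = (0*(-5))*4 = 0*4 = 0)
r = 5/84 (r = 5/(84 - 1*0) = 5/(84 + 0) = 5/84 ≈ 0.059524)
B(36, c) + r = 196 + 5/84 = 16469/84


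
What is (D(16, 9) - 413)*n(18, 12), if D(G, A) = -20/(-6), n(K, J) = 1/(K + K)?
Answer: -1229/108 ≈ -11.380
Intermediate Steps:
n(K, J) = 1/(2*K)
D(G, A) = 10/3 (D(G, A) = -20*(-⅙) = 10/3)
(D(16, 9) - 413)*n(18, 12) = (10/3 - 413)*((½)/18) = -1229/(6*18) = -1229/3*1/36 = -1229/108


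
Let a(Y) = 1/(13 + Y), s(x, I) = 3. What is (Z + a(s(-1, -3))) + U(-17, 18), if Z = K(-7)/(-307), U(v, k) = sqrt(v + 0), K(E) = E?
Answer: 419/4912 + I*sqrt(17) ≈ 0.085301 + 4.1231*I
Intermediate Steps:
U(v, k) = sqrt(v)
Z = 7/307 (Z = -7/(-307) = -7*(-1/307) = 7/307 ≈ 0.022801)
(Z + a(s(-1, -3))) + U(-17, 18) = (7/307 + 1/(13 + 3)) + sqrt(-17) = (7/307 + 1/16) + I*sqrt(17) = 419/4912 + I*sqrt(17)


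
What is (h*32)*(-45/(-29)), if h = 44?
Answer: 63360/29 ≈ 2184.8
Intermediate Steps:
(h*32)*(-45/(-29)) = (44*32)*(-45/(-29)) = 1408*(-45*(-1/29)) = 1408*(45/29) = 63360/29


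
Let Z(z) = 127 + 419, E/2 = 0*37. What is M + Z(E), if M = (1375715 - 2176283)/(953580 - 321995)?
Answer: 344044842/631585 ≈ 544.73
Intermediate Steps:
E = 0 (E = 2*(0*37) = 2*0 = 0)
M = -800568/631585 ≈ -1.2676
Z(z) = 546
M + Z(E) = -800568/631585 + 546 = 344044842/631585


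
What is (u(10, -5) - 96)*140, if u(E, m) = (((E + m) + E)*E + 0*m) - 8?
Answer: 6440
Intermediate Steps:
u(E, m) = -8 + E*(m + 2*E) (u(E, m) = ((m + 2*E)*E + 0) - 8 = (E*(m + 2*E) + 0) - 8 = E*(m + 2*E) - 8 = -8 + E*(m + 2*E))
(u(10, -5) - 96)*140 = ((-8 + 2*10² + 10*(-5)) - 96)*140 = ((-8 + 2*100 - 50) - 96)*140 = ((-8 + 200 - 50) - 96)*140 = (142 - 96)*140 = 46*140 = 6440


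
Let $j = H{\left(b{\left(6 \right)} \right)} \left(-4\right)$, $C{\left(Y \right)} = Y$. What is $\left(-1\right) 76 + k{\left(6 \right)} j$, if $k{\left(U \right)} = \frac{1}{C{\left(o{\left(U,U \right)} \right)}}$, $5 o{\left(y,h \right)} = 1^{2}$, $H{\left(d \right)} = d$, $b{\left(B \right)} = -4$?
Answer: $4$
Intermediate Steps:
$o{\left(y,h \right)} = \frac{1}{5}$ ($o{\left(y,h \right)} = \frac{1^{2}}{5} = \frac{1}{5} \cdot 1 = \frac{1}{5}$)
$k{\left(U \right)} = 5$ ($k{\left(U \right)} = \frac{1}{\frac{1}{5}} = 5$)
$j = 16$ ($j = \left(-4\right) \left(-4\right) = 16$)
$\left(-1\right) 76 + k{\left(6 \right)} j = \left(-1\right) 76 + 5 \cdot 16 = -76 + 80 = 4$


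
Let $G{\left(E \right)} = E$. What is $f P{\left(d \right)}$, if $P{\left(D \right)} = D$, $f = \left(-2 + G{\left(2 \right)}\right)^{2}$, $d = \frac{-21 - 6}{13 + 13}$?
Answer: $0$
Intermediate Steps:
$d = - \frac{27}{26} \approx -1.0385$
$f = 0$ ($f = \left(-2 + 2\right)^{2} = 0^{2} = 0$)
$f P{\left(d \right)} = 0 \left(- \frac{27}{26}\right) = 0$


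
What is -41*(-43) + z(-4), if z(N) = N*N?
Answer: 1779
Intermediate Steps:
z(N) = N²
-41*(-43) + z(-4) = -41*(-43) + (-4)² = 1763 + 16 = 1779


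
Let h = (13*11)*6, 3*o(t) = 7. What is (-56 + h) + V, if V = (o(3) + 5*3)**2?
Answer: 9922/9 ≈ 1102.4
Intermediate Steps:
o(t) = 7/3 (o(t) = (1/3)*7 = 7/3)
h = 858 (h = 143*6 = 858)
V = 2704/9 (V = (7/3 + 5*3)**2 = (7/3 + 15)**2 = (52/3)**2 = 2704/9 ≈ 300.44)
(-56 + h) + V = (-56 + 858) + 2704/9 = 802 + 2704/9 = 9922/9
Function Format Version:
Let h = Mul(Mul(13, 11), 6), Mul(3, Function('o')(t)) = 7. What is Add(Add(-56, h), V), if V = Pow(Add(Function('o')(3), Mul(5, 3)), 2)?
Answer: Rational(9922, 9) ≈ 1102.4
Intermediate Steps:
Function('o')(t) = Rational(7, 3) (Function('o')(t) = Mul(Rational(1, 3), 7) = Rational(7, 3))
h = 858 (h = Mul(143, 6) = 858)
V = Rational(2704, 9) (V = Pow(Add(Rational(7, 3), Mul(5, 3)), 2) = Pow(Add(Rational(7, 3), 15), 2) = Pow(Rational(52, 3), 2) = Rational(2704, 9) ≈ 300.44)
Add(Add(-56, h), V) = Add(Add(-56, 858), Rational(2704, 9)) = Add(802, Rational(2704, 9)) = Rational(9922, 9)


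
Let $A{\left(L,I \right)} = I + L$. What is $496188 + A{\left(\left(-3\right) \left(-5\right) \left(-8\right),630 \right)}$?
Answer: $496698$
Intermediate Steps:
$496188 + A{\left(\left(-3\right) \left(-5\right) \left(-8\right),630 \right)} = 496188 + \left(630 + \left(-3\right) \left(-5\right) \left(-8\right)\right) = 496188 + \left(630 + 15 \left(-8\right)\right) = 496188 + \left(630 - 120\right) = 496188 + 510 = 496698$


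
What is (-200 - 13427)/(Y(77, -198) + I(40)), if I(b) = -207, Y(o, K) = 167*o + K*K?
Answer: -13627/51856 ≈ -0.26279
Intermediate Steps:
Y(o, K) = K**2 + 167*o (Y(o, K) = 167*o + K**2 = K**2 + 167*o)
(-200 - 13427)/(Y(77, -198) + I(40)) = (-200 - 13427)/(((-198)**2 + 167*77) - 207) = -13627/((39204 + 12859) - 207) = -13627/(52063 - 207) = -13627/51856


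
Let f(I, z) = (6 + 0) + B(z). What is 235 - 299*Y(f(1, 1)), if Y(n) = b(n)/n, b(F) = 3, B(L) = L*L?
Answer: 748/7 ≈ 106.86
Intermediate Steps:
B(L) = L²
f(I, z) = 6 + z² (f(I, z) = (6 + 0) + z² = 6 + z²)
Y(n) = 3/n
235 - 299*Y(f(1, 1)) = 235 - 897/(6 + 1²) = 235 - 897/(6 + 1) = 235 - 897/7 = 748/7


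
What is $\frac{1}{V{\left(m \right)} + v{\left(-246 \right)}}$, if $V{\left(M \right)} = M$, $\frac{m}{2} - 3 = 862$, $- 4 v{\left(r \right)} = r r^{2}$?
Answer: $\frac{1}{3723464} \approx 2.6857 \cdot 10^{-7}$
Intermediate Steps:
$v{\left(r \right)} = - \frac{r^{3}}{4}$ ($v{\left(r \right)} = - \frac{r r^{2}}{4} = - \frac{r^{3}}{4}$)
$m = 1730$ ($m = 6 + 2 \cdot 862 = 6 + 1724 = 1730$)
$\frac{1}{V{\left(m \right)} + v{\left(-246 \right)}} = \frac{1}{1730 - \frac{\left(-246\right)^{3}}{4}} = \frac{1}{1730 - -3721734} = \frac{1}{1730 + 3721734} = \frac{1}{3723464}$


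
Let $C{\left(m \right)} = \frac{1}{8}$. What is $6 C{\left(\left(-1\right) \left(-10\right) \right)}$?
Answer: $\frac{3}{4} \approx 0.75$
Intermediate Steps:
$C{\left(m \right)} = \frac{1}{8}$
$6 C{\left(\left(-1\right) \left(-10\right) \right)} = 6 \cdot \frac{1}{8} = \frac{3}{4}$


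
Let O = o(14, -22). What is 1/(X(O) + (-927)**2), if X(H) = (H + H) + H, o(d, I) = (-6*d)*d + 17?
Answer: 1/855852 ≈ 1.1684e-6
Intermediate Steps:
o(d, I) = 17 - 6*d**2 (o(d, I) = -6*d**2 + 17 = 17 - 6*d**2)
O = -1159 (O = 17 - 6*14**2 = 17 - 6*196 = 17 - 1176 = -1159)
X(H) = 3*H (X(H) = 2*H + H = 3*H)
1/(X(O) + (-927)**2) = 1/(3*(-1159) + (-927)**2) = 1/(-3477 + 859329) = 1/855852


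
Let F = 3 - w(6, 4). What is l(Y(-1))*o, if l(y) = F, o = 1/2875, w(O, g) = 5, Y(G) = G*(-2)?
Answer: -2/2875 ≈ -0.00069565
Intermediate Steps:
Y(G) = -2*G
o = 1/2875 ≈ 0.00034783
F = -2 (F = 3 - 1*5 = 3 - 5 = -2)
l(y) = -2
l(Y(-1))*o = -2*1/2875 = -2/2875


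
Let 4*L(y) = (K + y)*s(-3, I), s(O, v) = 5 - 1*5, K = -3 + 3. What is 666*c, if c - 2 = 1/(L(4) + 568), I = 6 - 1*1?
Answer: 378621/284 ≈ 1333.2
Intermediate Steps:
I = 5 (I = 6 - 1 = 5)
K = 0
s(O, v) = 0 (s(O, v) = 5 - 5 = 0)
L(y) = 0 (L(y) = ((0 + y)*0)/4 = (y*0)/4 = (¼)*0 = 0)
c = 1137/568 (c = 2 + 1/(0 + 568) = 2 + 1/568 = 1137/568 ≈ 2.0018)
666*c = 666*(1137/568) = 378621/284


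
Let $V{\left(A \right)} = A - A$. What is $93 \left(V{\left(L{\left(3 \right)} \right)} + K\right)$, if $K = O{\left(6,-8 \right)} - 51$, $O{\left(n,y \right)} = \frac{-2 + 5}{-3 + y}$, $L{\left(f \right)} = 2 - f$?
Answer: $- \frac{52452}{11} \approx -4768.4$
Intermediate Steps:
$V{\left(A \right)} = 0$
$O{\left(n,y \right)} = \frac{3}{-3 + y}$
$K = - \frac{564}{11}$ ($K = \frac{3}{-3 - 8} - 51 = \frac{3}{-11} - 51 = 3 \left(- \frac{1}{11}\right) - 51 = - \frac{3}{11} - 51 = - \frac{564}{11} \approx -51.273$)
$93 \left(V{\left(L{\left(3 \right)} \right)} + K\right) = 93 \left(0 - \frac{564}{11}\right) = 93 \left(- \frac{564}{11}\right) = - \frac{52452}{11}$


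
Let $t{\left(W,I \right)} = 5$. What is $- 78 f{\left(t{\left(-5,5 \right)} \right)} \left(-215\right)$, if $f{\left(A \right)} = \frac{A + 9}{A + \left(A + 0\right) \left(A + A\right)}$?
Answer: $\frac{46956}{11} \approx 4268.7$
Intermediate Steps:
$f{\left(A \right)} = \frac{9 + A}{A + 2 A^{2}}$ ($f{\left(A \right)} = \frac{9 + A}{A + A 2 A} = \frac{9 + A}{A + 2 A^{2}}$)
$- 78 f{\left(t{\left(-5,5 \right)} \right)} \left(-215\right) = - 78 \frac{9 + 5}{5 \left(1 + 2 \cdot 5\right)} \left(-215\right) = - 78 \cdot \frac{1}{5} \frac{1}{1 + 10} \cdot 14 \left(-215\right) = - 78 \cdot \frac{1}{5} \cdot \frac{1}{11} \cdot 14 \left(-215\right) = \left(-78\right) \frac{14}{55} \left(-215\right) = \left(- \frac{1092}{55}\right) \left(-215\right) = \frac{46956}{11}$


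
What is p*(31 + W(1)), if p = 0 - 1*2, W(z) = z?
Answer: -64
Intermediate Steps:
p = -2 (p = 0 - 2 = -2)
p*(31 + W(1)) = -2*(31 + 1) = -2*32 = -64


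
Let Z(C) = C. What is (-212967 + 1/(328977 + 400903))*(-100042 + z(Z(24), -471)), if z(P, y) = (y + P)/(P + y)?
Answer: 15550408450412319/729880 ≈ 2.1305e+10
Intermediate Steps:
z(P, y) = 1 (z(P, y) = (P + y)/(P + y) = 1)
(-212967 + 1/(328977 + 400903))*(-100042 + z(Z(24), -471)) = (-212967 + 1/(328977 + 400903))*(-100042 + 1) = (-212967 + 1/729880)*(-100041) = -155440353959/729880*(-100041) = 15550408450412319/729880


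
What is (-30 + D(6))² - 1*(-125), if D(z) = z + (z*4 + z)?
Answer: 161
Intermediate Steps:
D(z) = 6*z (D(z) = z + (4*z + z) = z + 5*z = 6*z)
(-30 + D(6))² - 1*(-125) = (-30 + 6*6)² - 1*(-125) = (-30 + 36)² + 125 = 6² + 125 = 36 + 125 = 161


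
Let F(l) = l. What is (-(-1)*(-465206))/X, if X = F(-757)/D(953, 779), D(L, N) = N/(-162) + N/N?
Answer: -143516051/61317 ≈ -2340.6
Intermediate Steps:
D(L, N) = 1 - N/162 (D(L, N) = N*(-1/162) + 1 = -N/162 + 1 = 1 - N/162)
X = 122634/617 (X = -757/(1 - 1/162*779) = -757/(1 - 779/162) = -757/(-617/162) = -757*(-162/617) = 122634/617 ≈ 198.76)
(-(-1)*(-465206))/X = (-(-1)*(-465206))/(122634/617) = -1*465206*(617/122634) = -465206*617/122634 = -143516051/61317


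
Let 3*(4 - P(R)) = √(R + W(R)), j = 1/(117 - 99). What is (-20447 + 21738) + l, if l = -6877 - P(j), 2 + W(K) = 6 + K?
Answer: -5590 + √37/9 ≈ -5589.3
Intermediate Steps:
W(K) = 4 + K (W(K) = -2 + (6 + K) = 4 + K)
j = 1/18 ≈ 0.055556
P(R) = 4 - √(4 + 2*R)/3 (P(R) = 4 - √(R + (4 + R))/3 = 4 - √(4 + 2*R)/3)
l = -6881 + √37/9 (l = -6877 - (4 - √(4 + 2*(1/18))/3) = -6877 - (4 - √(4 + ⅑)/3) = -6877 - (4 - √37/9) = -6877 + (-4 + √37/9) = -6881 + √37/9 ≈ -6880.3)
(-20447 + 21738) + l = (-20447 + 21738) + (-6881 + √37/9) = 1291 + (-6881 + √37/9) = -5590 + √37/9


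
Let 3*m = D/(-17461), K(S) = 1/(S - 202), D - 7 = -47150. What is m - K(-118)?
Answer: 15138143/16762560 ≈ 0.90309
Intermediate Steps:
D = -47143 (D = 7 - 47150 = -47143)
K(S) = 1/(-202 + S)
m = 47143/52383 (m = (-47143/(-17461))/3 = (-47143*(-1/17461))/3 = (⅓)*(47143/17461) = 47143/52383 ≈ 0.89997)
m - K(-118) = 47143/52383 - 1/(-202 - 118) = 47143/52383 - 1/(-320) = 47143/52383 - 1*(-1/320) = 47143/52383 + 1/320 = 15138143/16762560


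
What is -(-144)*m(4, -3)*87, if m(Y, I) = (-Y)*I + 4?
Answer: 200448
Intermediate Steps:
m(Y, I) = 4 - I*Y (m(Y, I) = -I*Y + 4 = 4 - I*Y)
-(-144)*m(4, -3)*87 = -(-144)*(4 - 1*(-3)*4)*87 = -(-144)*(4 + 12)*87 = -(-144)*16*87 = -36*(-64)*87 = 2304*87 = 200448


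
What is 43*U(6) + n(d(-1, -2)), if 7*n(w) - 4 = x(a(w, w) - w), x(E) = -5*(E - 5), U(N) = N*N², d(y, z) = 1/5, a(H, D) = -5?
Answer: 65071/7 ≈ 9295.9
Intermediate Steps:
d(y, z) = ⅕
U(N) = N³
x(E) = 25 - 5*E (x(E) = -5*(-5 + E) = 25 - 5*E)
n(w) = 54/7 + 5*w/7 (n(w) = 4/7 + (25 - 5*(-5 - w))/7 = 4/7 + (25 + (25 + 5*w))/7 = 4/7 + (50 + 5*w)/7 = 4/7 + (50/7 + 5*w/7) = 54/7 + 5*w/7)
43*U(6) + n(d(-1, -2)) = 43*6³ + (54/7 + (5/7)*(⅕)) = 43*216 + (54/7 + ⅐) = 9288 + 55/7 = 65071/7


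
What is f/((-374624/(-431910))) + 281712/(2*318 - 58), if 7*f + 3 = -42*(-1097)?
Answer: 3060025084149/378932176 ≈ 8075.4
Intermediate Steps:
f = 46071/7 (f = -3/7 + (-42*(-1097))/7 = -3/7 + (1/7)*46074 = -3/7 + 6582 = 46071/7 ≈ 6581.6)
f/((-374624/(-431910))) + 281712/(2*318 - 58) = 46071/(7*((-374624/(-431910)))) + 281712/(2*318 - 58) = 46071/(7*((-374624*(-1/431910)))) + 281712/(636 - 58) = 46071/(7*(187312/215955)) + 281712/578 = (46071/7)*(215955/187312) + 281712*(1/578) = 9949262805/1311184 + 140856/289 = 3060025084149/378932176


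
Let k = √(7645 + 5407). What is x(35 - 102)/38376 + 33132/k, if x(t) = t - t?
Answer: 66*√3263/13 ≈ 290.01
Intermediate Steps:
x(t) = 0
k = 2*√3263 (k = √13052 = 2*√3263 ≈ 114.25)
x(35 - 102)/38376 + 33132/k = 0/38376 + 33132/((2*√3263)) = 0*(1/38376) + 33132*(√3263/6526) = 0 + 66*√3263/13 = 66*√3263/13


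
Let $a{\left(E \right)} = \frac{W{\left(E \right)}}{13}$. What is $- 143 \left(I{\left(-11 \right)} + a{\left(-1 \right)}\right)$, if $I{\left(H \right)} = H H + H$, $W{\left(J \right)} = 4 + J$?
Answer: $-15763$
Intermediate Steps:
$I{\left(H \right)} = H + H^{2}$ ($I{\left(H \right)} = H^{2} + H = H + H^{2}$)
$a{\left(E \right)} = \frac{4}{13} + \frac{E}{13}$ ($a{\left(E \right)} = \frac{4 + E}{13} = \left(4 + E\right) \frac{1}{13} = \frac{4}{13} + \frac{E}{13}$)
$- 143 \left(I{\left(-11 \right)} + a{\left(-1 \right)}\right) = - 143 \left(- 11 \left(1 - 11\right) + \left(\frac{4}{13} + \frac{1}{13} \left(-1\right)\right)\right) = - 143 \left(\left(-11\right) \left(-10\right) + \left(\frac{4}{13} - \frac{1}{13}\right)\right) = - 143 \left(110 + \frac{3}{13}\right) = \left(-143\right) \frac{1433}{13} = -15763$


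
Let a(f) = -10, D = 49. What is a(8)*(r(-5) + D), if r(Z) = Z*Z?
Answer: -740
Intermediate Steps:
r(Z) = Z**2
a(8)*(r(-5) + D) = -10*((-5)**2 + 49) = -10*(25 + 49) = -10*74 = -740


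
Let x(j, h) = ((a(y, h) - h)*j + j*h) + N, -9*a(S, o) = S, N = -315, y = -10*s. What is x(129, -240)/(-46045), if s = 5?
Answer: -241/27627 ≈ -0.0087233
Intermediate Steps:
y = -50 (y = -10*5 = -50)
a(S, o) = -S/9
x(j, h) = -315 + h*j + j*(50/9 - h) (x(j, h) = ((-⅑*(-50) - h)*j + j*h) - 315 = ((50/9 - h)*j + h*j) - 315 = (j*(50/9 - h) + h*j) - 315 = (h*j + j*(50/9 - h)) - 315 = -315 + h*j + j*(50/9 - h))
x(129, -240)/(-46045) = (-315 + (50/9)*129)/(-46045) = (-315 + 2150/3)*(-1/46045) = (1205/3)*(-1/46045) = -241/27627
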